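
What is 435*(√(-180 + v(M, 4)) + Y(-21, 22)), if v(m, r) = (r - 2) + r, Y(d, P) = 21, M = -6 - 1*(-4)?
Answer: 9135 + 435*I*√174 ≈ 9135.0 + 5738.0*I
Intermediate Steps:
M = -2 (M = -6 + 4 = -2)
v(m, r) = -2 + 2*r (v(m, r) = (-2 + r) + r = -2 + 2*r)
435*(√(-180 + v(M, 4)) + Y(-21, 22)) = 435*(√(-180 + (-2 + 2*4)) + 21) = 435*(√(-180 + (-2 + 8)) + 21) = 435*(√(-180 + 6) + 21) = 435*(√(-174) + 21) = 435*(I*√174 + 21) = 435*(21 + I*√174) = 9135 + 435*I*√174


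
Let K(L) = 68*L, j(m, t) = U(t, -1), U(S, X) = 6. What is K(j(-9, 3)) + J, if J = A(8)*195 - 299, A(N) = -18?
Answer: -3401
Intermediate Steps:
J = -3809 (J = -18*195 - 299 = -3510 - 299 = -3809)
j(m, t) = 6
K(j(-9, 3)) + J = 68*6 - 3809 = 408 - 3809 = -3401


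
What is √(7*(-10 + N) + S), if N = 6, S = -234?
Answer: I*√262 ≈ 16.186*I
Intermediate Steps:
√(7*(-10 + N) + S) = √(7*(-10 + 6) - 234) = √(7*(-4) - 234) = √(-28 - 234) = √(-262) = I*√262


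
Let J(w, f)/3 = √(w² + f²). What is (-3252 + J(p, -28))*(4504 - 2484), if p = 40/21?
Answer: -6569040 + 8080*√21709/7 ≈ -6.3990e+6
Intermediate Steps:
p = 40/21 (p = 40*(1/21) = 40/21 ≈ 1.9048)
J(w, f) = 3*√(f² + w²) (J(w, f) = 3*√(w² + f²) = 3*√(f² + w²))
(-3252 + J(p, -28))*(4504 - 2484) = (-3252 + 3*√((-28)² + (40/21)²))*(4504 - 2484) = (-3252 + 3*√(784 + 1600/441))*2020 = (-3252 + 3*√(347344/441))*2020 = (-3252 + 3*(4*√21709/21))*2020 = (-3252 + 4*√21709/7)*2020 = -6569040 + 8080*√21709/7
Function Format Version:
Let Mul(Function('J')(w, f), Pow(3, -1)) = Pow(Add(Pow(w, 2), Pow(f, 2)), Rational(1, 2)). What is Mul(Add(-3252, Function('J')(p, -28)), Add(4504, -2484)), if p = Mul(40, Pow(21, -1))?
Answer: Add(-6569040, Mul(Rational(8080, 7), Pow(21709, Rational(1, 2)))) ≈ -6.3990e+6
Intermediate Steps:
p = Rational(40, 21) (p = Mul(40, Rational(1, 21)) = Rational(40, 21) ≈ 1.9048)
Function('J')(w, f) = Mul(3, Pow(Add(Pow(f, 2), Pow(w, 2)), Rational(1, 2))) (Function('J')(w, f) = Mul(3, Pow(Add(Pow(w, 2), Pow(f, 2)), Rational(1, 2))) = Mul(3, Pow(Add(Pow(f, 2), Pow(w, 2)), Rational(1, 2))))
Mul(Add(-3252, Function('J')(p, -28)), Add(4504, -2484)) = Mul(Add(-3252, Mul(3, Pow(Add(Pow(-28, 2), Pow(Rational(40, 21), 2)), Rational(1, 2)))), Add(4504, -2484)) = Mul(Add(-3252, Mul(3, Pow(Add(784, Rational(1600, 441)), Rational(1, 2)))), 2020) = Mul(Add(-3252, Mul(3, Pow(Rational(347344, 441), Rational(1, 2)))), 2020) = Mul(Add(-3252, Mul(3, Mul(Rational(4, 21), Pow(21709, Rational(1, 2))))), 2020) = Mul(Add(-3252, Mul(Rational(4, 7), Pow(21709, Rational(1, 2)))), 2020) = Add(-6569040, Mul(Rational(8080, 7), Pow(21709, Rational(1, 2))))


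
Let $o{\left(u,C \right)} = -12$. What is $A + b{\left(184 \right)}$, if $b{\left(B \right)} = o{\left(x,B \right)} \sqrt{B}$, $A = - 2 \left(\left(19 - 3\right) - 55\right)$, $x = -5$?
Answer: $78 - 24 \sqrt{46} \approx -84.776$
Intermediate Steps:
$A = 78$ ($A = - 2 \left(\left(19 - 3\right) - 55\right) = - 2 \left(16 - 55\right) = \left(-2\right) \left(-39\right) = 78$)
$b{\left(B \right)} = - 12 \sqrt{B}$
$A + b{\left(184 \right)} = 78 - 12 \sqrt{184} = 78 - 12 \cdot 2 \sqrt{46} = 78 - 24 \sqrt{46}$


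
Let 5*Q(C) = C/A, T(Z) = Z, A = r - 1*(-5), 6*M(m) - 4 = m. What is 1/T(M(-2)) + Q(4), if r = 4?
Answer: 139/45 ≈ 3.0889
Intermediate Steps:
M(m) = ⅔ + m/6
A = 9 (A = 4 - 1*(-5) = 4 + 5 = 9)
Q(C) = C/45 (Q(C) = (C/9)/5 = C/45)
1/T(M(-2)) + Q(4) = 1/(⅔ + (⅙)*(-2)) + (1/45)*4 = 1/(⅔ - ⅓) + 4/45 = 1/(⅓) + 4/45 = 3 + 4/45 = 139/45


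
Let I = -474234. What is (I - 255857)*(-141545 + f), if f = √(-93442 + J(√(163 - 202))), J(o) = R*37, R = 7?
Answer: 103340730595 - 730091*I*√93183 ≈ 1.0334e+11 - 2.2287e+8*I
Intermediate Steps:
J(o) = 259 (J(o) = 7*37 = 259)
f = I*√93183 (f = √(-93442 + 259) = √(-93183) = I*√93183 ≈ 305.26*I)
(I - 255857)*(-141545 + f) = (-474234 - 255857)*(-141545 + I*√93183) = -730091*(-141545 + I*√93183) = 103340730595 - 730091*I*√93183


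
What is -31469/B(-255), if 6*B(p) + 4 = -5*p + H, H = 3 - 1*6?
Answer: -94407/634 ≈ -148.91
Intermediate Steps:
H = -3 (H = 3 - 6 = -3)
B(p) = -7/6 - 5*p/6 (B(p) = -⅔ + (-5*p - 3)/6 = -⅔ + (-3 - 5*p)/6 = -⅔ + (-½ - 5*p/6) = -7/6 - 5*p/6)
-31469/B(-255) = -31469/(-7/6 - ⅚*(-255)) = -31469/(-7/6 + 425/2) = -31469/634/3 = -31469*3/634 = -94407/634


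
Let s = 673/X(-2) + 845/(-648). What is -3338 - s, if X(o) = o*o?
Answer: -2271205/648 ≈ -3504.9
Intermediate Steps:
X(o) = o²
s = 108181/648 (s = 673/((-2)²) + 845/(-648) = 673/4 + 845*(-1/648) = 673*(¼) - 845/648 = 673/4 - 845/648 = 108181/648 ≈ 166.95)
-3338 - s = -3338 - 1*108181/648 = -3338 - 108181/648 = -2271205/648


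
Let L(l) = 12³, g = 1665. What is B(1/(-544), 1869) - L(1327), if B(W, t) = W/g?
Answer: -1565153281/905760 ≈ -1728.0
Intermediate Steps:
L(l) = 1728
B(W, t) = W/1665
B(1/(-544), 1869) - L(1327) = (1/1665)/(-544) - 1*1728 = (1/1665)*(-1/544) - 1728 = -1/905760 - 1728 = -1565153281/905760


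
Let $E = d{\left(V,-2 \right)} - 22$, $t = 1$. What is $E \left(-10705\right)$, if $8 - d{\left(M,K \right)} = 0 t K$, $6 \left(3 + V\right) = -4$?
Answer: $149870$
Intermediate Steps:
$V = - \frac{11}{3}$ ($V = -3 + \frac{1}{6} \left(-4\right) = -3 - \frac{2}{3} = - \frac{11}{3} \approx -3.6667$)
$d{\left(M,K \right)} = 8$ ($d{\left(M,K \right)} = 8 - 0 \cdot 1 K = 8 - 0 K = 8 - 0 = 8 + 0 = 8$)
$E = -14$ ($E = 8 - 22 = -14$)
$E \left(-10705\right) = \left(-14\right) \left(-10705\right) = 149870$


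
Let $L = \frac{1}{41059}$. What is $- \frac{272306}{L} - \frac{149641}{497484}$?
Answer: $- \frac{5562175607221777}{497484} \approx -1.1181 \cdot 10^{10}$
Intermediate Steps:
$L = \frac{1}{41059} \approx 2.4355 \cdot 10^{-5}$
$- \frac{272306}{L} - \frac{149641}{497484} = - 272306 \frac{1}{\frac{1}{41059}} - \frac{149641}{497484} = \left(-272306\right) 41059 - \frac{149641}{497484} = -11180612054 - \frac{149641}{497484} = - \frac{5562175607221777}{497484}$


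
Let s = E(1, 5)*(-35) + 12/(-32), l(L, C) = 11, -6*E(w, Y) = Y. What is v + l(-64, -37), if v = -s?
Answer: -427/24 ≈ -17.792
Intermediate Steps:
E(w, Y) = -Y/6
s = 691/24 (s = -⅙*5*(-35) + 12/(-32) = -⅚*(-35) + 12*(-1/32) = 175/6 - 3/8 = 691/24 ≈ 28.792)
v = -691/24 (v = -1*691/24 = -691/24 ≈ -28.792)
v + l(-64, -37) = -691/24 + 11 = -427/24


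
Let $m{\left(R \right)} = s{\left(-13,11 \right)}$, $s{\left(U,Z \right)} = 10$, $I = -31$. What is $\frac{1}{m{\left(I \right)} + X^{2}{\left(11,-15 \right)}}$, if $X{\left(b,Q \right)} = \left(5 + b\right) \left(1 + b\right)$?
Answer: $\frac{1}{36874} \approx 2.7119 \cdot 10^{-5}$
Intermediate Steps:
$m{\left(R \right)} = 10$
$X{\left(b,Q \right)} = \left(1 + b\right) \left(5 + b\right)$
$\frac{1}{m{\left(I \right)} + X^{2}{\left(11,-15 \right)}} = \frac{1}{10 + \left(5 + 11^{2} + 6 \cdot 11\right)^{2}} = \frac{1}{10 + \left(5 + 121 + 66\right)^{2}} = \frac{1}{10 + 192^{2}} = \frac{1}{10 + 36864} = \frac{1}{36874}$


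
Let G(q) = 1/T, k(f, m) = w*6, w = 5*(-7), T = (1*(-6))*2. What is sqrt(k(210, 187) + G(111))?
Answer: I*sqrt(7563)/6 ≈ 14.494*I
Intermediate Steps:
T = -12 (T = -6*2 = -12)
w = -35
k(f, m) = -210 (k(f, m) = -35*6 = -210)
G(q) = -1/12 (G(q) = 1/(-12) = -1/12)
sqrt(k(210, 187) + G(111)) = sqrt(-210 - 1/12) = sqrt(-2521/12) = I*sqrt(7563)/6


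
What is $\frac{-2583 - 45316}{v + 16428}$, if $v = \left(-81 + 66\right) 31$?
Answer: $- \frac{47899}{15963} \approx -3.0006$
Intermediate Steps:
$v = -465$ ($v = \left(-15\right) 31 = -465$)
$\frac{-2583 - 45316}{v + 16428} = \frac{-2583 - 45316}{-465 + 16428} = - \frac{47899}{15963}$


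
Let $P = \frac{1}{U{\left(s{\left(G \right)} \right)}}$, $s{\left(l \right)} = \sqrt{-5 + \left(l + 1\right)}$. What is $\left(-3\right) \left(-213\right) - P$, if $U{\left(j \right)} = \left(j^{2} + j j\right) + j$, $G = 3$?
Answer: $\frac{3197}{5} + \frac{i}{5} \approx 639.4 + 0.2 i$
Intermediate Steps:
$s{\left(l \right)} = \sqrt{-4 + l}$ ($s{\left(l \right)} = \sqrt{-5 + \left(1 + l\right)} = \sqrt{-4 + l}$)
$U{\left(j \right)} = j + 2 j^{2}$ ($U{\left(j \right)} = \left(j^{2} + j^{2}\right) + j = 2 j^{2} + j = j + 2 j^{2}$)
$P = - \frac{i \left(1 - 2 i\right)}{5}$ ($P = \frac{1}{\sqrt{-4 + 3} \left(1 + 2 \sqrt{-4 + 3}\right)} = \frac{1}{\sqrt{-1} \left(1 + 2 \sqrt{-1}\right)} = \frac{1}{i \left(1 + 2 i\right)} = - \frac{i \left(1 - 2 i\right)}{5} \approx -0.4 - 0.2 i$)
$\left(-3\right) \left(-213\right) - P = \left(-3\right) \left(-213\right) - \left(- \frac{2}{5} - \frac{i}{5}\right) = 639 + \left(\frac{2}{5} + \frac{i}{5}\right) = \frac{3197}{5} + \frac{i}{5}$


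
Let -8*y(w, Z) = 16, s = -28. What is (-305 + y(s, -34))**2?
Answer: 94249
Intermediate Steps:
y(w, Z) = -2 (y(w, Z) = -1/8*16 = -2)
(-305 + y(s, -34))**2 = (-305 - 2)**2 = (-307)**2 = 94249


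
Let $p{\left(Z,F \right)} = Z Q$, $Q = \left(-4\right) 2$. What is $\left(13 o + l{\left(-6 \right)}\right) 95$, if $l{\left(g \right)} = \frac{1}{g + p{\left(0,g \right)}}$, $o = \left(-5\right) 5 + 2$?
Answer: $- \frac{170525}{6} \approx -28421.0$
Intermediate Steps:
$Q = -8$
$o = -23$ ($o = -25 + 2 = -23$)
$p{\left(Z,F \right)} = - 8 Z$ ($p{\left(Z,F \right)} = Z \left(-8\right) = - 8 Z$)
$l{\left(g \right)} = \frac{1}{g}$ ($l{\left(g \right)} = \frac{1}{g - 0} = \frac{1}{g + 0} = \frac{1}{g}$)
$\left(13 o + l{\left(-6 \right)}\right) 95 = \left(13 \left(-23\right) + \frac{1}{-6}\right) 95 = \left(-299 - \frac{1}{6}\right) 95 = \left(- \frac{1795}{6}\right) 95 = - \frac{170525}{6}$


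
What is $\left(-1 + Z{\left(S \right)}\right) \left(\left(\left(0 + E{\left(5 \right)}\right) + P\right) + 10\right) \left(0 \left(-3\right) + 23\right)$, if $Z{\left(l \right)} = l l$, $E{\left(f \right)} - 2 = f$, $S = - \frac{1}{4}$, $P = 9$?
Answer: $- \frac{4485}{8} \approx -560.63$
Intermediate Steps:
$S = - \frac{1}{4}$ ($S = \left(-1\right) \frac{1}{4} = - \frac{1}{4} \approx -0.25$)
$E{\left(f \right)} = 2 + f$
$Z{\left(l \right)} = l^{2}$
$\left(-1 + Z{\left(S \right)}\right) \left(\left(\left(0 + E{\left(5 \right)}\right) + P\right) + 10\right) \left(0 \left(-3\right) + 23\right) = \left(-1 + \left(- \frac{1}{4}\right)^{2}\right) \left(\left(\left(0 + \left(2 + 5\right)\right) + 9\right) + 10\right) \left(0 \left(-3\right) + 23\right) = \left(-1 + \frac{1}{16}\right) \left(\left(\left(0 + 7\right) + 9\right) + 10\right) \left(0 + 23\right) = - \frac{15 \left(\left(7 + 9\right) + 10\right) 23}{16} = - \frac{15 \left(16 + 10\right) 23}{16} = - \frac{15 \cdot 26 \cdot 23}{16} = \left(- \frac{15}{16}\right) 598 = - \frac{4485}{8}$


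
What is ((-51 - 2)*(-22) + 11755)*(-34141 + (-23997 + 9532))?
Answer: -628038126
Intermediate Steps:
((-51 - 2)*(-22) + 11755)*(-34141 + (-23997 + 9532)) = (-53*(-22) + 11755)*(-34141 - 14465) = (1166 + 11755)*(-48606) = 12921*(-48606) = -628038126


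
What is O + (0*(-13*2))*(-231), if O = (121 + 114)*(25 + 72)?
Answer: 22795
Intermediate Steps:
O = 22795 (O = 235*97 = 22795)
O + (0*(-13*2))*(-231) = 22795 + (0*(-13*2))*(-231) = 22795 + (0*(-26))*(-231) = 22795 + 0*(-231) = 22795 + 0 = 22795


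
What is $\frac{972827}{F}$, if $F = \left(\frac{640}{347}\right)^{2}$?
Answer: $\frac{117137126243}{409600} \approx 2.8598 \cdot 10^{5}$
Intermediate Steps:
$F = \frac{409600}{120409}$ ($F = \left(640 \cdot \frac{1}{347}\right)^{2} = \left(\frac{640}{347}\right)^{2} = \frac{409600}{120409} \approx 3.4017$)
$\frac{972827}{F} = \frac{972827}{\frac{409600}{120409}} = 972827 \cdot \frac{120409}{409600} = \frac{117137126243}{409600}$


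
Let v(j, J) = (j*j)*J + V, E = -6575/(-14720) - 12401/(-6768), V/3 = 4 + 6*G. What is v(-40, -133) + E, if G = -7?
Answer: -265141521139/1245312 ≈ -2.1291e+5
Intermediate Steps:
V = -114 (V = 3*(4 + 6*(-7)) = 3*(4 - 42) = 3*(-38) = -114)
E = 2838029/1245312 (E = -6575*(-1/14720) - 12401*(-1/6768) = 1315/2944 + 12401/6768 = 2838029/1245312 ≈ 2.2790)
v(j, J) = -114 + J*j² (v(j, J) = (j*j)*J - 114 = j²*J - 114 = J*j² - 114 = -114 + J*j²)
v(-40, -133) + E = (-114 - 133*(-40)²) + 2838029/1245312 = (-114 - 133*1600) + 2838029/1245312 = (-114 - 212800) + 2838029/1245312 = -212914 + 2838029/1245312 = -265141521139/1245312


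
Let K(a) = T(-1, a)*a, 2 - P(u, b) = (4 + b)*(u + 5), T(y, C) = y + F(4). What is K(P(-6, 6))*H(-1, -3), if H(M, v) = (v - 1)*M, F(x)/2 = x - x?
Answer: -48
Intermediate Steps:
F(x) = 0 (F(x) = 2*(x - x) = 2*0 = 0)
H(M, v) = M*(-1 + v) (H(M, v) = (-1 + v)*M = M*(-1 + v))
T(y, C) = y (T(y, C) = y + 0 = y)
P(u, b) = 2 - (4 + b)*(5 + u) (P(u, b) = 2 - (4 + b)*(u + 5) = 2 - (4 + b)*(5 + u))
K(a) = -a
K(P(-6, 6))*H(-1, -3) = (-(-18 - 5*6 - 4*(-6) - 1*6*(-6)))*(-(-1 - 3)) = (-(-18 - 30 + 24 + 36))*(-1*(-4)) = -1*12*4 = -12*4 = -48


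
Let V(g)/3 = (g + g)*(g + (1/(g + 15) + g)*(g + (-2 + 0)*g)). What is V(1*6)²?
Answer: 58247424/49 ≈ 1.1887e+6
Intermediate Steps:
V(g) = 6*g*(g - g*(g + 1/(15 + g))) (V(g) = 3*((g + g)*(g + (1/(g + 15) + g)*(g + (-2 + 0)*g))) = 3*((2*g)*(g + (1/(15 + g) + g)*(g - 2*g))) = 3*((2*g)*(g + (g + 1/(15 + g))*(-g))) = 3*((2*g)*(g - g*(g + 1/(15 + g)))) = 3*(2*g*(g - g*(g + 1/(15 + g)))) = 6*g*(g - g*(g + 1/(15 + g))))
V(1*6)² = (6*(1*6)²*(14 - (1*6)² - 14*6)/(15 + 1*6))² = (6*6²*(14 - 1*6² - 14*6)/(15 + 6))² = (6*36*(14 - 1*36 - 84)/21)² = (6*36*(1/21)*(14 - 36 - 84))² = (6*36*(1/21)*(-106))² = (-7632/7)² = 58247424/49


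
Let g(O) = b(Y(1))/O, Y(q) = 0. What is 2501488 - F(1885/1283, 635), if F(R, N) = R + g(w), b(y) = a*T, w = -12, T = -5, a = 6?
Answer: 6418808023/2566 ≈ 2.5015e+6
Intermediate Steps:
b(y) = -30 (b(y) = 6*(-5) = -30)
g(O) = -30/O
F(R, N) = 5/2 + R (F(R, N) = R - 30/(-12) = R - 30*(-1/12) = R + 5/2 = 5/2 + R)
2501488 - F(1885/1283, 635) = 2501488 - (5/2 + 1885/1283) = 2501488 - 1*10185/2566 = 2501488 - 10185/2566 = 6418808023/2566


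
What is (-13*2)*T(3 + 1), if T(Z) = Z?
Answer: -104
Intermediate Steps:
(-13*2)*T(3 + 1) = (-13*2)*(3 + 1) = -26*4 = -104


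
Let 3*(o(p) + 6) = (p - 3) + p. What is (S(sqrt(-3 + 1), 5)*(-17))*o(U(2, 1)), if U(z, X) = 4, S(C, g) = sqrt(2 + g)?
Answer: 221*sqrt(7)/3 ≈ 194.90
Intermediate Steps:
o(p) = -7 + 2*p/3 (o(p) = -6 + ((p - 3) + p)/3 = -6 + ((-3 + p) + p)/3 = -6 + (-3 + 2*p)/3 = -6 + (-1 + 2*p/3) = -7 + 2*p/3)
(S(sqrt(-3 + 1), 5)*(-17))*o(U(2, 1)) = (sqrt(2 + 5)*(-17))*(-7 + (2/3)*4) = (sqrt(7)*(-17))*(-7 + 8/3) = -17*sqrt(7)*(-13/3) = 221*sqrt(7)/3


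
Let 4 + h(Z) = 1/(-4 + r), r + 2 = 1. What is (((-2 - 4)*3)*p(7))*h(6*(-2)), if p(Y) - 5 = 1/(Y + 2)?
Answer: 1932/5 ≈ 386.40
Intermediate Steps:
r = -1 (r = -2 + 1 = -1)
h(Z) = -21/5 (h(Z) = -4 + 1/(-4 - 1) = -4 + 1/(-5) = -4 - ⅕ = -21/5)
p(Y) = 5 + 1/(2 + Y) (p(Y) = 5 + 1/(Y + 2) = 5 + 1/(2 + Y))
(((-2 - 4)*3)*p(7))*h(6*(-2)) = (((-2 - 4)*3)*((11 + 5*7)/(2 + 7)))*(-21/5) = ((-6*3)*((11 + 35)/9))*(-21/5) = -2*46*(-21/5) = -18*46/9*(-21/5) = -92*(-21/5) = 1932/5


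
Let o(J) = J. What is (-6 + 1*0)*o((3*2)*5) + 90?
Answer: -90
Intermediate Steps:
(-6 + 1*0)*o((3*2)*5) + 90 = (-6 + 1*0)*((3*2)*5) + 90 = (-6 + 0)*(6*5) + 90 = -6*30 + 90 = -180 + 90 = -90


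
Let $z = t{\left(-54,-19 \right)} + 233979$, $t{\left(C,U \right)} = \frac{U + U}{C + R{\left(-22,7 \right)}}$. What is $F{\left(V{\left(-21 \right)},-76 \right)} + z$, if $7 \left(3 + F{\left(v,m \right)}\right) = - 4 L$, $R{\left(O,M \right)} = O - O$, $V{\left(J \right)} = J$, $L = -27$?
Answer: $\frac{44224513}{189} \approx 2.3399 \cdot 10^{5}$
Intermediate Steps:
$R{\left(O,M \right)} = 0$
$t{\left(C,U \right)} = \frac{2 U}{C}$ ($t{\left(C,U \right)} = \frac{U + U}{C + 0} = \frac{2 U}{C}$)
$z = \frac{6317452}{27}$ ($z = 2 \left(-19\right) \frac{1}{-54} + 233979 = 2 \left(-19\right) \left(- \frac{1}{54}\right) + 233979 = \frac{19}{27} + 233979 = \frac{6317452}{27} \approx 2.3398 \cdot 10^{5}$)
$F{\left(v,m \right)} = \frac{87}{7}$ ($F{\left(v,m \right)} = -3 + \frac{\left(-4\right) \left(-27\right)}{7} = -3 + \frac{1}{7} \cdot 108 = -3 + \frac{108}{7} = \frac{87}{7}$)
$F{\left(V{\left(-21 \right)},-76 \right)} + z = \frac{87}{7} + \frac{6317452}{27} = \frac{44224513}{189}$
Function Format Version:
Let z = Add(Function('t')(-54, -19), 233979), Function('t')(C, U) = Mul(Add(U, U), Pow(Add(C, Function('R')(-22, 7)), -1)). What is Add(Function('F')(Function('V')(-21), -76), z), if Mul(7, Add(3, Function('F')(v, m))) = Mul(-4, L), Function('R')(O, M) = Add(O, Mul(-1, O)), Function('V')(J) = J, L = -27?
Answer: Rational(44224513, 189) ≈ 2.3399e+5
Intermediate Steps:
Function('R')(O, M) = 0
Function('t')(C, U) = Mul(2, U, Pow(C, -1)) (Function('t')(C, U) = Mul(Add(U, U), Pow(Add(C, 0), -1)) = Mul(Mul(2, U), Pow(C, -1)) = Mul(2, U, Pow(C, -1)))
z = Rational(6317452, 27) (z = Add(Mul(2, -19, Pow(-54, -1)), 233979) = Add(Mul(2, -19, Rational(-1, 54)), 233979) = Add(Rational(19, 27), 233979) = Rational(6317452, 27) ≈ 2.3398e+5)
Function('F')(v, m) = Rational(87, 7) (Function('F')(v, m) = Add(-3, Mul(Rational(1, 7), Mul(-4, -27))) = Add(-3, Mul(Rational(1, 7), 108)) = Add(-3, Rational(108, 7)) = Rational(87, 7))
Add(Function('F')(Function('V')(-21), -76), z) = Add(Rational(87, 7), Rational(6317452, 27)) = Rational(44224513, 189)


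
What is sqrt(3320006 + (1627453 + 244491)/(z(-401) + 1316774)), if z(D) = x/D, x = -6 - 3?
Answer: sqrt(925657448232218610775486)/528026383 ≈ 1822.1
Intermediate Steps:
x = -9
z(D) = -9/D
sqrt(3320006 + (1627453 + 244491)/(z(-401) + 1316774)) = sqrt(3320006 + (1627453 + 244491)/(-9/(-401) + 1316774)) = sqrt(3320006 + 1871944/(-9*(-1/401) + 1316774)) = sqrt(3320006 + 1871944/(9/401 + 1316774)) = sqrt(3320006 + 1871944/(528026383/401)) = sqrt(3320006 + 1871944*(401/528026383)) = sqrt(3320006 + 750649544/528026383) = sqrt(1753051510367842/528026383) = sqrt(925657448232218610775486)/528026383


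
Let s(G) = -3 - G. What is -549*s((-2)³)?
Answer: -2745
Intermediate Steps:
-549*s((-2)³) = -549*(-3 - 1*(-2)³) = -549*(-3 - 1*(-8)) = -549*(-3 + 8) = -549*5 = -2745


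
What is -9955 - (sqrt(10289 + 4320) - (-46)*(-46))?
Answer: -7839 - sqrt(14609) ≈ -7959.9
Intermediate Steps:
-9955 - (sqrt(10289 + 4320) - (-46)*(-46)) = -9955 - (sqrt(14609) - 1*2116) = -9955 - (sqrt(14609) - 2116) = -9955 - (-2116 + sqrt(14609)) = -9955 + (2116 - sqrt(14609)) = -7839 - sqrt(14609)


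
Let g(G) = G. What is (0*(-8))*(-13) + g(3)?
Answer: 3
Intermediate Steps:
(0*(-8))*(-13) + g(3) = (0*(-8))*(-13) + 3 = 0*(-13) + 3 = 0 + 3 = 3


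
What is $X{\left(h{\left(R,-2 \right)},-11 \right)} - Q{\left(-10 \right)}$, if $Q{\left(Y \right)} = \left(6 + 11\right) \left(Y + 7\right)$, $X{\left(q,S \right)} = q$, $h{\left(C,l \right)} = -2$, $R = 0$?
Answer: $49$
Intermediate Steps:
$Q{\left(Y \right)} = 119 + 17 Y$ ($Q{\left(Y \right)} = 17 \left(7 + Y\right) = 119 + 17 Y$)
$X{\left(h{\left(R,-2 \right)},-11 \right)} - Q{\left(-10 \right)} = -2 - \left(119 + 17 \left(-10\right)\right) = -2 - \left(119 - 170\right) = -2 - -51 = -2 + 51 = 49$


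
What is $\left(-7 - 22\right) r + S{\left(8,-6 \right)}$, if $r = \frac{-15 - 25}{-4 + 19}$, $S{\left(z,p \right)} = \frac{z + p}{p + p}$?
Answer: $\frac{463}{6} \approx 77.167$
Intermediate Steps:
$S{\left(z,p \right)} = \frac{p + z}{2 p}$
$r = - \frac{8}{3}$ ($r = - \frac{40}{15} = \left(-40\right) \frac{1}{15} = - \frac{8}{3} \approx -2.6667$)
$\left(-7 - 22\right) r + S{\left(8,-6 \right)} = \left(-7 - 22\right) \left(- \frac{8}{3}\right) + \frac{-6 + 8}{2 \left(-6\right)} = \left(-7 - 22\right) \left(- \frac{8}{3}\right) + \frac{1}{2} \left(- \frac{1}{6}\right) 2 = \left(-29\right) \left(- \frac{8}{3}\right) - \frac{1}{6} = \frac{232}{3} - \frac{1}{6} = \frac{463}{6}$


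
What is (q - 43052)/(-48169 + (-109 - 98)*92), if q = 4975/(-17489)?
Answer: 752941403/1175488157 ≈ 0.64054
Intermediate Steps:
q = -4975/17489 (q = 4975*(-1/17489) = -4975/17489 ≈ -0.28446)
(q - 43052)/(-48169 + (-109 - 98)*92) = (-4975/17489 - 43052)/(-48169 + (-109 - 98)*92) = -752941403/(17489*(-48169 - 207*92)) = -752941403/(17489*(-48169 - 19044)) = -752941403/17489/(-67213) = -752941403/17489*(-1/67213) = 752941403/1175488157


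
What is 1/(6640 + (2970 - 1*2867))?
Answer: 1/6743 ≈ 0.00014830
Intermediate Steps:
1/(6640 + (2970 - 1*2867)) = 1/(6640 + (2970 - 2867)) = 1/(6640 + 103) = 1/6743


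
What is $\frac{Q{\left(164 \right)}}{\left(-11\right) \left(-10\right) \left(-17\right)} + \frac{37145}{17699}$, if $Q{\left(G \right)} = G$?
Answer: $\frac{3025387}{1504415} \approx 2.011$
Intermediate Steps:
$\frac{Q{\left(164 \right)}}{\left(-11\right) \left(-10\right) \left(-17\right)} + \frac{37145}{17699} = \frac{164}{\left(-11\right) \left(-10\right) \left(-17\right)} + \frac{37145}{17699} = \frac{164}{110 \left(-17\right)} + 37145 \cdot \frac{1}{17699} = \frac{164}{-1870} + \frac{37145}{17699} = 164 \left(- \frac{1}{1870}\right) + \frac{37145}{17699} = - \frac{82}{935} + \frac{37145}{17699} = \frac{3025387}{1504415}$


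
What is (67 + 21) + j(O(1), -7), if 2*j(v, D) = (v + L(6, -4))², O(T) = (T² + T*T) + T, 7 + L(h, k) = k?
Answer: 120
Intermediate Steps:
L(h, k) = -7 + k
O(T) = T + 2*T² (O(T) = (T² + T²) + T = 2*T² + T = T + 2*T²)
j(v, D) = (-11 + v)²/2 (j(v, D) = (v + (-7 - 4))²/2 = (v - 11)²/2 = (-11 + v)²/2)
(67 + 21) + j(O(1), -7) = (67 + 21) + (-11 + 1*(1 + 2*1))²/2 = 88 + (-11 + 1*(1 + 2))²/2 = 88 + (-11 + 1*3)²/2 = 88 + (-11 + 3)²/2 = 88 + (½)*(-8)² = 88 + (½)*64 = 88 + 32 = 120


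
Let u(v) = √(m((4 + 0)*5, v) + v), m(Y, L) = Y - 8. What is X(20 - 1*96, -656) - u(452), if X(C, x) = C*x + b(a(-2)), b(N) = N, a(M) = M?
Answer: 49854 - 4*√29 ≈ 49832.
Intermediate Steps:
m(Y, L) = -8 + Y
u(v) = √(12 + v) (u(v) = √((-8 + (4 + 0)*5) + v) = √((-8 + 4*5) + v) = √((-8 + 20) + v) = √(12 + v))
X(C, x) = -2 + C*x (X(C, x) = C*x - 2 = -2 + C*x)
X(20 - 1*96, -656) - u(452) = (-2 + (20 - 1*96)*(-656)) - √(12 + 452) = (-2 + (20 - 96)*(-656)) - √464 = (-2 - 76*(-656)) - 4*√29 = (-2 + 49856) - 4*√29 = 49854 - 4*√29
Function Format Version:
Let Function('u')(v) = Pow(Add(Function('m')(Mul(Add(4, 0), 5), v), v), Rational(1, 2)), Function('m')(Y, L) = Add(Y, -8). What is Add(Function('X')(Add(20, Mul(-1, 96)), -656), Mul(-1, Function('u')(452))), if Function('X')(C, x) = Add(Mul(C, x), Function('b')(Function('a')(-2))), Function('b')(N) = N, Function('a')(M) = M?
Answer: Add(49854, Mul(-4, Pow(29, Rational(1, 2)))) ≈ 49832.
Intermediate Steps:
Function('m')(Y, L) = Add(-8, Y)
Function('u')(v) = Pow(Add(12, v), Rational(1, 2)) (Function('u')(v) = Pow(Add(Add(-8, Mul(Add(4, 0), 5)), v), Rational(1, 2)) = Pow(Add(Add(-8, Mul(4, 5)), v), Rational(1, 2)) = Pow(Add(Add(-8, 20), v), Rational(1, 2)) = Pow(Add(12, v), Rational(1, 2)))
Function('X')(C, x) = Add(-2, Mul(C, x)) (Function('X')(C, x) = Add(Mul(C, x), -2) = Add(-2, Mul(C, x)))
Add(Function('X')(Add(20, Mul(-1, 96)), -656), Mul(-1, Function('u')(452))) = Add(Add(-2, Mul(Add(20, Mul(-1, 96)), -656)), Mul(-1, Pow(Add(12, 452), Rational(1, 2)))) = Add(Add(-2, Mul(Add(20, -96), -656)), Mul(-1, Pow(464, Rational(1, 2)))) = Add(Add(-2, Mul(-76, -656)), Mul(-1, Mul(4, Pow(29, Rational(1, 2))))) = Add(Add(-2, 49856), Mul(-4, Pow(29, Rational(1, 2)))) = Add(49854, Mul(-4, Pow(29, Rational(1, 2))))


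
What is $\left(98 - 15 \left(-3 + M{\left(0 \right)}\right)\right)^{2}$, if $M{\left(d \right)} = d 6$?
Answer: $20449$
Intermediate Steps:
$M{\left(d \right)} = 6 d$
$\left(98 - 15 \left(-3 + M{\left(0 \right)}\right)\right)^{2} = \left(98 - 15 \left(-3 + 6 \cdot 0\right)\right)^{2} = \left(98 - 15 \left(-3 + 0\right)\right)^{2} = \left(98 - -45\right)^{2} = \left(98 + 45\right)^{2} = 143^{2} = 20449$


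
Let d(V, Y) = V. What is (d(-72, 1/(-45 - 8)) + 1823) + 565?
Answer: 2316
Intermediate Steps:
(d(-72, 1/(-45 - 8)) + 1823) + 565 = (-72 + 1823) + 565 = 1751 + 565 = 2316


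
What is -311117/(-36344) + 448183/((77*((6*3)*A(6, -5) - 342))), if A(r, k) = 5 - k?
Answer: -80570711/2943864 ≈ -27.369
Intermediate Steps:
-311117/(-36344) + 448183/((77*((6*3)*A(6, -5) - 342))) = -311117/(-36344) + 448183/((77*((6*3)*(5 - 1*(-5)) - 342))) = -311117*(-1/36344) + 448183/((77*(18*(5 + 5) - 342))) = 311117/36344 + 448183/((77*(18*10 - 342))) = 311117/36344 + 448183/((77*(180 - 342))) = 311117/36344 + 448183/((77*(-162))) = 311117/36344 + 448183/(-12474) = 311117/36344 + 448183*(-1/12474) = 311117/36344 - 448183/12474 = -80570711/2943864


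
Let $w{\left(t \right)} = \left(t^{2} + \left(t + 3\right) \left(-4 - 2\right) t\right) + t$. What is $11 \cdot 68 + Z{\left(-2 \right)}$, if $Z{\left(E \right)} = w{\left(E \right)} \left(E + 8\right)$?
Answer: $832$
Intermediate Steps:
$w{\left(t \right)} = t + t^{2} + t \left(-18 - 6 t\right)$ ($w{\left(t \right)} = \left(t^{2} + \left(3 + t\right) \left(-6\right) t\right) + t = \left(t^{2} + \left(-18 - 6 t\right) t\right) + t = \left(t^{2} + t \left(-18 - 6 t\right)\right) + t = t + t^{2} + t \left(-18 - 6 t\right)$)
$Z{\left(E \right)} = - E \left(8 + E\right) \left(17 + 5 E\right)$ ($Z{\left(E \right)} = - E \left(17 + 5 E\right) \left(E + 8\right) = - E \left(17 + 5 E\right) \left(8 + E\right) = - E \left(8 + E\right) \left(17 + 5 E\right)$)
$11 \cdot 68 + Z{\left(-2 \right)} = 11 \cdot 68 - - 2 \left(8 - 2\right) \left(17 + 5 \left(-2\right)\right) = 748 - \left(-2\right) 6 \left(17 - 10\right) = 748 - \left(-2\right) 6 \cdot 7 = 748 + 84 = 832$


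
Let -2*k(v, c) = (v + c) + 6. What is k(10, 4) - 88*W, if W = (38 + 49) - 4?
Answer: -7314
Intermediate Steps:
k(v, c) = -3 - c/2 - v/2 (k(v, c) = -((v + c) + 6)/2 = -((c + v) + 6)/2 = -(6 + c + v)/2 = -3 - c/2 - v/2)
W = 83 (W = 87 - 4 = 83)
k(10, 4) - 88*W = (-3 - ½*4 - ½*10) - 88*83 = (-3 - 2 - 5) - 7304 = -10 - 7304 = -7314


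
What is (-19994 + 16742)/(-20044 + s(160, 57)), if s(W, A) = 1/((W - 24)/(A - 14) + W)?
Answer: 22816032/140628661 ≈ 0.16224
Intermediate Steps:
s(W, A) = 1/(W + (-24 + W)/(-14 + A)) (s(W, A) = 1/((-24 + W)/(-14 + A) + W) = 1/(W + (-24 + W)/(-14 + A)))
(-19994 + 16742)/(-20044 + s(160, 57)) = (-19994 + 16742)/(-20044 + (14 - 1*57)/(24 + 13*160 - 1*57*160)) = -3252/(-20044 + (14 - 57)/(24 + 2080 - 9120)) = -3252/(-20044 - 43/(-7016)) = -3252/(-20044 - 1/7016*(-43)) = -3252/(-20044 + 43/7016) = -3252/(-140628661/7016) = -3252*(-7016/140628661) = 22816032/140628661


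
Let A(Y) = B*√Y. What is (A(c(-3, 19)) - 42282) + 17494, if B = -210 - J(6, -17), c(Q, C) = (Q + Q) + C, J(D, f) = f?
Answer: -24788 - 193*√13 ≈ -25484.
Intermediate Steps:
c(Q, C) = C + 2*Q (c(Q, C) = 2*Q + C = C + 2*Q)
B = -193 (B = -210 - 1*(-17) = -210 + 17 = -193)
A(Y) = -193*√Y
(A(c(-3, 19)) - 42282) + 17494 = (-193*√(19 + 2*(-3)) - 42282) + 17494 = (-193*√(19 - 6) - 42282) + 17494 = (-193*√13 - 42282) + 17494 = (-42282 - 193*√13) + 17494 = -24788 - 193*√13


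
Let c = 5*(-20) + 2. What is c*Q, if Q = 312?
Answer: -30576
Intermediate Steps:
c = -98 (c = -100 + 2 = -98)
c*Q = -98*312 = -30576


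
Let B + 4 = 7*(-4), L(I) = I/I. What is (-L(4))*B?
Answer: 32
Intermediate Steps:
L(I) = 1
B = -32 (B = -4 + 7*(-4) = -4 - 28 = -32)
(-L(4))*B = -1*1*(-32) = -1*(-32) = 32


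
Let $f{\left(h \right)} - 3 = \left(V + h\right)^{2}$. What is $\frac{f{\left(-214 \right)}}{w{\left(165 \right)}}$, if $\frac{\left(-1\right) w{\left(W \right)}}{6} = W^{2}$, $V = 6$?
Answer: $- \frac{43267}{163350} \approx -0.26487$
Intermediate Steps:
$f{\left(h \right)} = 3 + \left(6 + h\right)^{2}$
$w{\left(W \right)} = - 6 W^{2}$
$\frac{f{\left(-214 \right)}}{w{\left(165 \right)}} = \frac{3 + \left(6 - 214\right)^{2}}{\left(-6\right) 165^{2}} = \frac{3 + \left(-208\right)^{2}}{\left(-6\right) 27225} = \frac{3 + 43264}{-163350} = 43267 \left(- \frac{1}{163350}\right) = - \frac{43267}{163350}$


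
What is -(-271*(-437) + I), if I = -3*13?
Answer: -118388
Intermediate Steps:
I = -39
-(-271*(-437) + I) = -(-271*(-437) - 39) = -(118427 - 39) = -1*118388 = -118388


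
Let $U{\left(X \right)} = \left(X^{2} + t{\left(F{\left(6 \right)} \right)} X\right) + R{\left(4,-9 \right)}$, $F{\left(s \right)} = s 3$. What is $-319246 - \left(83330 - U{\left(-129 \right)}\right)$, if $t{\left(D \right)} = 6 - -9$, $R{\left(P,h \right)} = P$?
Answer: $-387866$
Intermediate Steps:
$F{\left(s \right)} = 3 s$
$t{\left(D \right)} = 15$ ($t{\left(D \right)} = 6 + 9 = 15$)
$U{\left(X \right)} = 4 + X^{2} + 15 X$ ($U{\left(X \right)} = \left(X^{2} + 15 X\right) + 4 = 4 + X^{2} + 15 X$)
$-319246 - \left(83330 - U{\left(-129 \right)}\right) = -319246 - \left(83330 - \left(4 + \left(-129\right)^{2} + 15 \left(-129\right)\right)\right) = -319246 - \left(83330 - \left(4 + 16641 - 1935\right)\right) = -319246 - \left(83330 - 14710\right) = -319246 - 68620 = -387866$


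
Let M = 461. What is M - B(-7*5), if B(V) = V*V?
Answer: -764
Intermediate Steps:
B(V) = V**2
M - B(-7*5) = 461 - (-7*5)**2 = 461 - 1*(-35)**2 = 461 - 1*1225 = 461 - 1225 = -764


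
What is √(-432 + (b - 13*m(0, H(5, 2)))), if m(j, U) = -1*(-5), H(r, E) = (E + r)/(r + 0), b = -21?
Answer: I*√518 ≈ 22.76*I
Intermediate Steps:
H(r, E) = (E + r)/r
m(j, U) = 5
√(-432 + (b - 13*m(0, H(5, 2)))) = √(-432 + (-21 - 13*5)) = √(-432 + (-21 - 65)) = √(-432 - 86) = √(-518) = I*√518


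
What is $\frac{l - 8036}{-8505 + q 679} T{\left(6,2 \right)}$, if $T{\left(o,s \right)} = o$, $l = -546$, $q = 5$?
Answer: $\frac{3678}{365} \approx 10.077$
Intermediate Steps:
$\frac{l - 8036}{-8505 + q 679} T{\left(6,2 \right)} = \frac{-546 - 8036}{-8505 + 5 \cdot 679} \cdot 6 = - \frac{8582}{-8505 + 3395} \cdot 6 = - \frac{8582}{-5110} \cdot 6 = \left(-8582\right) \left(- \frac{1}{5110}\right) 6 = \frac{613}{365} \cdot 6 = \frac{3678}{365}$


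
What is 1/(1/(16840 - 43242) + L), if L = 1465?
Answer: 26402/38678929 ≈ 0.00068259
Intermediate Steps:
1/(1/(16840 - 43242) + L) = 1/(1/(16840 - 43242) + 1465) = 1/(1/(-26402) + 1465) = 1/(-1/26402 + 1465) = 1/(38678929/26402) = 26402/38678929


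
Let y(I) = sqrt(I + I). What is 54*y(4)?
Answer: 108*sqrt(2) ≈ 152.74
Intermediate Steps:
y(I) = sqrt(2)*sqrt(I) (y(I) = sqrt(2*I) = sqrt(2)*sqrt(I))
54*y(4) = 54*(sqrt(2)*sqrt(4)) = 54*(sqrt(2)*2) = 54*(2*sqrt(2)) = 108*sqrt(2)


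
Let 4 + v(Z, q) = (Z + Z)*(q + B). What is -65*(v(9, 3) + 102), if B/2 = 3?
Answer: -16900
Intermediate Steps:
B = 6 (B = 2*3 = 6)
v(Z, q) = -4 + 2*Z*(6 + q) (v(Z, q) = -4 + (Z + Z)*(q + 6) = -4 + (2*Z)*(6 + q) = -4 + 2*Z*(6 + q))
-65*(v(9, 3) + 102) = -65*((-4 + 12*9 + 2*9*3) + 102) = -65*((-4 + 108 + 54) + 102) = -65*(158 + 102) = -65*260 = -16900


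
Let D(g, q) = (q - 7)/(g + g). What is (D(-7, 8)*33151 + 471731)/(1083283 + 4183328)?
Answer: 2190361/24577518 ≈ 0.089121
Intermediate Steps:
D(g, q) = (-7 + q)/(2*g) (D(g, q) = (-7 + q)/((2*g)) = (-7 + q)*(1/(2*g)) = (-7 + q)/(2*g))
(D(-7, 8)*33151 + 471731)/(1083283 + 4183328) = (((½)*(-7 + 8)/(-7))*33151 + 471731)/(1083283 + 4183328) = (((½)*(-⅐)*1)*33151 + 471731)/5266611 = (-1/14*33151 + 471731)*(1/5266611) = (-33151/14 + 471731)*(1/5266611) = (6571083/14)*(1/5266611) = 2190361/24577518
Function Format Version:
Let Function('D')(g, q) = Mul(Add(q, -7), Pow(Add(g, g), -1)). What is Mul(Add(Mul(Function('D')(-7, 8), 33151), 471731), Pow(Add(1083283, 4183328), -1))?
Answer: Rational(2190361, 24577518) ≈ 0.089121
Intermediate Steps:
Function('D')(g, q) = Mul(Rational(1, 2), Pow(g, -1), Add(-7, q)) (Function('D')(g, q) = Mul(Add(-7, q), Pow(Mul(2, g), -1)) = Mul(Add(-7, q), Mul(Rational(1, 2), Pow(g, -1))) = Mul(Rational(1, 2), Pow(g, -1), Add(-7, q)))
Mul(Add(Mul(Function('D')(-7, 8), 33151), 471731), Pow(Add(1083283, 4183328), -1)) = Mul(Add(Mul(Mul(Rational(1, 2), Pow(-7, -1), Add(-7, 8)), 33151), 471731), Pow(Add(1083283, 4183328), -1)) = Mul(Add(Mul(Mul(Rational(1, 2), Rational(-1, 7), 1), 33151), 471731), Pow(5266611, -1)) = Mul(Add(Mul(Rational(-1, 14), 33151), 471731), Rational(1, 5266611)) = Mul(Add(Rational(-33151, 14), 471731), Rational(1, 5266611)) = Mul(Rational(6571083, 14), Rational(1, 5266611)) = Rational(2190361, 24577518)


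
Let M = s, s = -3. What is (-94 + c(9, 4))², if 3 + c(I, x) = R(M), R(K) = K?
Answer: 10000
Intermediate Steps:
M = -3
c(I, x) = -6 (c(I, x) = -3 - 3 = -6)
(-94 + c(9, 4))² = (-94 - 6)² = (-100)² = 10000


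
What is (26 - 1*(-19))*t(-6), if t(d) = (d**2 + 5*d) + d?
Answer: 0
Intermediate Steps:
t(d) = d**2 + 6*d
(26 - 1*(-19))*t(-6) = (26 - 1*(-19))*(-6*(6 - 6)) = (26 + 19)*(-6*0) = 45*0 = 0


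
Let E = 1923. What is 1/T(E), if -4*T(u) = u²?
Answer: -4/3697929 ≈ -1.0817e-6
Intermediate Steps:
T(u) = -u²/4
1/T(E) = 1/(-¼*1923²) = 1/(-¼*3697929) = 1/(-3697929/4) = -4/3697929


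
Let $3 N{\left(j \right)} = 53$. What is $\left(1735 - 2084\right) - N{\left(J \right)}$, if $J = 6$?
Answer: $- \frac{1100}{3} \approx -366.67$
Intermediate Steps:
$N{\left(j \right)} = \frac{53}{3}$ ($N{\left(j \right)} = \frac{1}{3} \cdot 53 = \frac{53}{3}$)
$\left(1735 - 2084\right) - N{\left(J \right)} = \left(1735 - 2084\right) - \frac{53}{3} = -349 - \frac{53}{3} = - \frac{1100}{3}$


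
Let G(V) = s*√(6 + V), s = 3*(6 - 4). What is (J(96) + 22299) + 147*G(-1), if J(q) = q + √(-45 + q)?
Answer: 22395 + √51 + 882*√5 ≈ 24374.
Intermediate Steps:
s = 6 (s = 3*2 = 6)
G(V) = 6*√(6 + V)
(J(96) + 22299) + 147*G(-1) = ((96 + √(-45 + 96)) + 22299) + 147*(6*√(6 - 1)) = ((96 + √51) + 22299) + 147*(6*√5) = (22395 + √51) + 882*√5 = 22395 + √51 + 882*√5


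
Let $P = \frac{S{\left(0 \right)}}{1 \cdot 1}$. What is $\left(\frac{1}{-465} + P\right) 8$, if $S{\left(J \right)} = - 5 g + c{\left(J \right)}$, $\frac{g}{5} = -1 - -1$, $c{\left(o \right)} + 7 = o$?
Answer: $- \frac{26048}{465} \approx -56.017$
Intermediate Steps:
$c{\left(o \right)} = -7 + o$
$g = 0$ ($g = 5 \left(-1 - -1\right) = 5 \left(-1 + 1\right) = 5 \cdot 0 = 0$)
$S{\left(J \right)} = -7 + J$ ($S{\left(J \right)} = \left(-5\right) 0 + \left(-7 + J\right) = 0 + \left(-7 + J\right) = -7 + J$)
$P = -7$ ($P = \frac{-7 + 0}{1 \cdot 1} = - \frac{7}{1} = \left(-7\right) 1 = -7$)
$\left(\frac{1}{-465} + P\right) 8 = \left(\frac{1}{-465} - 7\right) 8 = \left(- \frac{1}{465} - 7\right) 8 = \left(- \frac{3256}{465}\right) 8 = - \frac{26048}{465}$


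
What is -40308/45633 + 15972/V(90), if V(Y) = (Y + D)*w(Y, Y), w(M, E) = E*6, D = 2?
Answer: -35379199/62973540 ≈ -0.56181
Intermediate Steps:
w(M, E) = 6*E
V(Y) = 6*Y*(2 + Y) (V(Y) = (Y + 2)*(6*Y) = (2 + Y)*(6*Y) = 6*Y*(2 + Y))
-40308/45633 + 15972/V(90) = -40308/45633 + 15972/((6*90*(2 + 90))) = -40308*1/45633 + 15972/((6*90*92)) = -13436/15211 + 15972/49680 = -13436/15211 + 15972*(1/49680) = -13436/15211 + 1331/4140 = -35379199/62973540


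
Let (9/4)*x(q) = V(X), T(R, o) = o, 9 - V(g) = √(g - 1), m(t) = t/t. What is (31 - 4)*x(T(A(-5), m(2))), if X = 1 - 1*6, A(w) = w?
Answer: 108 - 12*I*√6 ≈ 108.0 - 29.394*I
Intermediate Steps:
X = -5 (X = 1 - 6 = -5)
m(t) = 1
V(g) = 9 - √(-1 + g) (V(g) = 9 - √(g - 1) = 9 - √(-1 + g))
x(q) = 4 - 4*I*√6/9 (x(q) = 4*(9 - √(-1 - 5))/9 = 4*(9 - √(-6))/9 = 4*(9 - I*√6)/9 = 4 - 4*I*√6/9)
(31 - 4)*x(T(A(-5), m(2))) = (31 - 4)*(4 - 4*I*√6/9) = 27*(4 - 4*I*√6/9) = 108 - 12*I*√6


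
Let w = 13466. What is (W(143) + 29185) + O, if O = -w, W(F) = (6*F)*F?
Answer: 138413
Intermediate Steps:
W(F) = 6*F**2
O = -13466 (O = -1*13466 = -13466)
(W(143) + 29185) + O = (6*143**2 + 29185) - 13466 = (6*20449 + 29185) - 13466 = (122694 + 29185) - 13466 = 151879 - 13466 = 138413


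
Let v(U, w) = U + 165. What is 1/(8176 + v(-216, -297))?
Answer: 1/8125 ≈ 0.00012308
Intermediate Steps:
v(U, w) = 165 + U
1/(8176 + v(-216, -297)) = 1/(8176 + (165 - 216)) = 1/(8176 - 51) = 1/8125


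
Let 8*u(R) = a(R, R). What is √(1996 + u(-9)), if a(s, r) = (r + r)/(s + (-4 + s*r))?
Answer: √9229351/68 ≈ 44.676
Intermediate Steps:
a(s, r) = 2*r/(-4 + s + r*s) (a(s, r) = (2*r)/(s + (-4 + r*s)) = (2*r)/(-4 + s + r*s) = 2*r/(-4 + s + r*s))
u(R) = R/(4*(-4 + R + R²)) (u(R) = (2*R/(-4 + R + R*R))/8 = (2*R/(-4 + R + R²))/8 = R/(4*(-4 + R + R²)))
√(1996 + u(-9)) = √(1996 + (¼)*(-9)/(-4 - 9 + (-9)²)) = √(1996 + (¼)*(-9)/(-4 - 9 + 81)) = √(1996 + (¼)*(-9)/68) = √(1996 + (¼)*(-9)*(1/68)) = √(1996 - 9/272) = √(542903/272) = √9229351/68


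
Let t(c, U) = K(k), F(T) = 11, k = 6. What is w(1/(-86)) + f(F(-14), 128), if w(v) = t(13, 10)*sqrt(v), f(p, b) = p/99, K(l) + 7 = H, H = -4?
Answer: 1/9 - 11*I*sqrt(86)/86 ≈ 0.11111 - 1.1862*I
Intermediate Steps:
K(l) = -11 (K(l) = -7 - 4 = -11)
f(p, b) = p/99 (f(p, b) = p*(1/99) = p/99)
t(c, U) = -11
w(v) = -11*sqrt(v)
w(1/(-86)) + f(F(-14), 128) = -11*I*sqrt(86)/86 + (1/99)*11 = -11*I*sqrt(86)/86 + 1/9 = 1/9 - 11*I*sqrt(86)/86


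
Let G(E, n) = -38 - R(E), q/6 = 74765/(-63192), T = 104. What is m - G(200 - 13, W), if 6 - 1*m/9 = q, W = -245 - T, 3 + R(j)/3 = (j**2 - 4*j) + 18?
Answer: 1083362485/10532 ≈ 1.0286e+5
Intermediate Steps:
R(j) = 45 - 12*j + 3*j**2 (R(j) = -9 + 3*((j**2 - 4*j) + 18) = -9 + 3*(18 + j**2 - 4*j) = -9 + (54 - 12*j + 3*j**2) = 45 - 12*j + 3*j**2)
W = -349 (W = -245 - 1*104 = -245 - 104 = -349)
q = -74765/10532 (q = 6*(74765/(-63192)) = 6*(74765*(-1/63192)) = 6*(-74765/63192) = -74765/10532 ≈ -7.0988)
m = 1241613/10532 (m = 54 - 9*(-74765/10532) = 54 + 672885/10532 = 1241613/10532 ≈ 117.89)
G(E, n) = -83 - 3*E**2 + 12*E (G(E, n) = -38 - (45 - 12*E + 3*E**2) = -38 + (-45 - 3*E**2 + 12*E) = -83 - 3*E**2 + 12*E)
m - G(200 - 13, W) = 1241613/10532 - (-83 - 3*(200 - 13)**2 + 12*(200 - 13)) = 1241613/10532 - (-83 - 3*187**2 + 12*187) = 1241613/10532 - (-83 - 3*34969 + 2244) = 1241613/10532 - (-83 - 104907 + 2244) = 1241613/10532 - 1*(-102746) = 1241613/10532 + 102746 = 1083362485/10532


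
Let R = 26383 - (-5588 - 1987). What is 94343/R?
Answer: 94343/33958 ≈ 2.7782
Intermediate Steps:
R = 33958 (R = 26383 - 1*(-7575) = 26383 + 7575 = 33958)
94343/R = 94343/33958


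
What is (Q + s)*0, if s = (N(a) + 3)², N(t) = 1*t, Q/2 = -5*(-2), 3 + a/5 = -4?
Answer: 0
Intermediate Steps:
a = -35 (a = -15 + 5*(-4) = -15 - 20 = -35)
Q = 20 (Q = 2*(-5*(-2)) = 2*10 = 20)
N(t) = t
s = 1024 (s = (-35 + 3)² = (-32)² = 1024)
(Q + s)*0 = (20 + 1024)*0 = 1044*0 = 0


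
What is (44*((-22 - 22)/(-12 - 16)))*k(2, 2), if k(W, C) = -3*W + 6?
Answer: 0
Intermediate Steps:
k(W, C) = 6 - 3*W
(44*((-22 - 22)/(-12 - 16)))*k(2, 2) = (44*((-22 - 22)/(-12 - 16)))*(6 - 3*2) = (44*(-44/(-28)))*(6 - 6) = (44*(-44*(-1/28)))*0 = (44*(11/7))*0 = (484/7)*0 = 0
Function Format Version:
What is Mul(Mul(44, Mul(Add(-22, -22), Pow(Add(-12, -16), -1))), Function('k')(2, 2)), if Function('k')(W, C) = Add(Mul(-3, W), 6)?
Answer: 0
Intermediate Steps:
Function('k')(W, C) = Add(6, Mul(-3, W))
Mul(Mul(44, Mul(Add(-22, -22), Pow(Add(-12, -16), -1))), Function('k')(2, 2)) = Mul(Mul(44, Mul(Add(-22, -22), Pow(Add(-12, -16), -1))), Add(6, Mul(-3, 2))) = Mul(Mul(44, Mul(-44, Pow(-28, -1))), Add(6, -6)) = Mul(Mul(44, Mul(-44, Rational(-1, 28))), 0) = Mul(Mul(44, Rational(11, 7)), 0) = Mul(Rational(484, 7), 0) = 0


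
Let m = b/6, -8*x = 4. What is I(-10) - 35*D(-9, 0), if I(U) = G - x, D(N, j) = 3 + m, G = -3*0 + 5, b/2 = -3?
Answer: -129/2 ≈ -64.500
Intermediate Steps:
b = -6 (b = 2*(-3) = -6)
x = -½ (x = -⅛*4 = -½ ≈ -0.50000)
m = -1 (m = -6/6 = -6*⅙ = -1)
G = 5 (G = 0 + 5 = 5)
D(N, j) = 2 (D(N, j) = 3 - 1 = 2)
I(U) = 11/2 (I(U) = 5 - 1*(-½) = 5 + ½ = 11/2)
I(-10) - 35*D(-9, 0) = 11/2 - 35*2 = 11/2 - 70 = -129/2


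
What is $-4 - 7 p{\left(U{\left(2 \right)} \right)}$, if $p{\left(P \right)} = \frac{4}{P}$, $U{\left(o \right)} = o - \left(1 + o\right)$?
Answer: $24$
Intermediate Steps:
$U{\left(o \right)} = -1$
$-4 - 7 p{\left(U{\left(2 \right)} \right)} = -4 - 7 \frac{4}{-1} = -4 - 7 \cdot 4 \left(-1\right) = -4 - -28 = -4 + 28 = 24$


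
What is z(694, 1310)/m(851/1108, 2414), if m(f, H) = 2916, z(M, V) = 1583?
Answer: 1583/2916 ≈ 0.54287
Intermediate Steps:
z(694, 1310)/m(851/1108, 2414) = 1583/2916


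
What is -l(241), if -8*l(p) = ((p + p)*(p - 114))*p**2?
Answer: 1777685167/4 ≈ 4.4442e+8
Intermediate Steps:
l(p) = -p**3*(-114 + p)/4 (l(p) = -(p + p)*(p - 114)*p**2/8 = -(2*p)*(-114 + p)*p**2/8 = -2*p*(-114 + p)*p**2/8 = -p**3*(-114 + p)/4)
-l(241) = -241**3*(114 - 1*241)/4 = -13997521*(114 - 241)/4 = -13997521*(-127)/4 = -1*(-1777685167/4) = 1777685167/4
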